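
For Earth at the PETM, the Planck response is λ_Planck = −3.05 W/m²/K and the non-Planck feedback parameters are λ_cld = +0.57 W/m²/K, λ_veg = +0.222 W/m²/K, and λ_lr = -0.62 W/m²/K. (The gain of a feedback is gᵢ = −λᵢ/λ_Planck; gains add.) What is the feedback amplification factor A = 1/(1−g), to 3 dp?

1.060

Convert to gains: g_cld = 0.57/3.05 = 0.1869; g_veg = 0.222/3.05 = 0.07279; g_lr = -0.62/3.05 = -0.2033.
Total gain g = 0.05639.
A = 1/(1 − 0.05639) = 1.060.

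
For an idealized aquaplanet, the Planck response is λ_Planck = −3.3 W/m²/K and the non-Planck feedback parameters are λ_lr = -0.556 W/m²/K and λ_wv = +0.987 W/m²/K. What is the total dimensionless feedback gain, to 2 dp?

Convert to gains: g_lr = -0.556/3.3 = -0.1685; g_wv = 0.987/3.3 = 0.2991.
Total gain g = 0.1306.

0.13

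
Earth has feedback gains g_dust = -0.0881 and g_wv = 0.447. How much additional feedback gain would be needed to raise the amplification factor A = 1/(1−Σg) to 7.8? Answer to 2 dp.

0.51

Current total gain = 0.3589.
Target gain for A = 7.8: g* = 1 − 1/7.8 = 0.8718.
Additional gain needed = 0.8718 − 0.3589 = 0.51.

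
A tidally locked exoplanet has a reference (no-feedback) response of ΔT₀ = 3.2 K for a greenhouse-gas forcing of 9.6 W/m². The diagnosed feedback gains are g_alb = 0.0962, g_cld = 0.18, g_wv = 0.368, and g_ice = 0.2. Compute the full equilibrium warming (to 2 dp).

Total gain g = 0.0962 + 0.18 + 0.368 + 0.2 = 0.8442.
Amplification A = 1/(1 − 0.8442) = 6.418.
ΔT = 3.2 × 6.418 = 20.54 K.

20.54 K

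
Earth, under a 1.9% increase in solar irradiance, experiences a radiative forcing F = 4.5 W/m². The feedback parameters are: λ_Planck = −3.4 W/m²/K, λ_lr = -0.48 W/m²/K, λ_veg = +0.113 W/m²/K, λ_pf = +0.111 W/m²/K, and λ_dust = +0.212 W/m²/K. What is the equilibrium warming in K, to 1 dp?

Net feedback parameter λ = (−3.4) + (-0.48) + (+0.113) + (+0.111) + (+0.212) = -3.444 W/m²/K.
ΔT = −F/λ = −4.5/(-3.444) = 1.3 K.

1.3 K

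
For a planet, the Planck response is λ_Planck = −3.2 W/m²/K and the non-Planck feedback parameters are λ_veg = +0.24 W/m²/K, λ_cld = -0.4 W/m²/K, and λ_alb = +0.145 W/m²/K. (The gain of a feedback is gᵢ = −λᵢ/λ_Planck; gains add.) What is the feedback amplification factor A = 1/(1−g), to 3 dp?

0.995

Convert to gains: g_veg = 0.24/3.2 = 0.075; g_cld = -0.4/3.2 = -0.125; g_alb = 0.145/3.2 = 0.04531.
Total gain g = -0.00469.
A = 1/(1 + 0.00469) = 0.995.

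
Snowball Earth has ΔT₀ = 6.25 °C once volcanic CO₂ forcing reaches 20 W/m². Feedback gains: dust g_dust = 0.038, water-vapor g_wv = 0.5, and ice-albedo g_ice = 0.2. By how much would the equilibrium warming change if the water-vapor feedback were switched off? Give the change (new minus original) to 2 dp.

-15.65 °C

Original: g = 0.738, ΔT = 6.25/(1−0.738) = 23.8550 °C.
Without water-vapor: g' = 0.238, ΔT' = 6.25/(1−0.238) = 8.2021 °C.
Change = 8.2021 − 23.8550 = -15.65 °C.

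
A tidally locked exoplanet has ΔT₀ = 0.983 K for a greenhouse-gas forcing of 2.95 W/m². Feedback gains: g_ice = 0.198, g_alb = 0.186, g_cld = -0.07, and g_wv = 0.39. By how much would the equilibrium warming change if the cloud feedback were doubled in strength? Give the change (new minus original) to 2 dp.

Original: g = 0.704, ΔT = 0.983/(1−0.704) = 3.3209 K.
With doubled cloud: g' = 0.634, ΔT' = 0.983/(1−0.634) = 2.6858 K.
Change = 2.6858 − 3.3209 = -0.64 K.

-0.64 K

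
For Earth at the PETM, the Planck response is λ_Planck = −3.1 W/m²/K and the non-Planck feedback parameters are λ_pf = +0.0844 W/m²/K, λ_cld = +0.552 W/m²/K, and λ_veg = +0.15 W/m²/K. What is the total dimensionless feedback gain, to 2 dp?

Convert to gains: g_pf = 0.0844/3.1 = 0.02723; g_cld = 0.552/3.1 = 0.1781; g_veg = 0.15/3.1 = 0.04839.
Total gain g = 0.25372.

0.25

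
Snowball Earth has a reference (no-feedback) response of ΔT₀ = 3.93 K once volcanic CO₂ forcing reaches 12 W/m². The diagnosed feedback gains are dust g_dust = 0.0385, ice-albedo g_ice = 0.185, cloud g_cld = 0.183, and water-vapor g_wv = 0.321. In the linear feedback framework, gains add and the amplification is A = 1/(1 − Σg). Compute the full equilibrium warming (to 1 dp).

14.4 K

Total gain g = 0.0385 + 0.185 + 0.183 + 0.321 = 0.7275.
Amplification A = 1/(1 − 0.7275) = 3.67.
ΔT = 3.93 × 3.67 = 14.4 K.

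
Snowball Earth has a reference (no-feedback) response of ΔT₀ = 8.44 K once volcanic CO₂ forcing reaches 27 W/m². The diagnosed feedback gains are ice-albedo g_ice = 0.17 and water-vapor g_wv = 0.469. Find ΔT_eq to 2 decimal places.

Total gain g = 0.17 + 0.469 = 0.639.
Amplification A = 1/(1 − 0.639) = 2.77.
ΔT = 8.44 × 2.77 = 23.38 K.

23.38 K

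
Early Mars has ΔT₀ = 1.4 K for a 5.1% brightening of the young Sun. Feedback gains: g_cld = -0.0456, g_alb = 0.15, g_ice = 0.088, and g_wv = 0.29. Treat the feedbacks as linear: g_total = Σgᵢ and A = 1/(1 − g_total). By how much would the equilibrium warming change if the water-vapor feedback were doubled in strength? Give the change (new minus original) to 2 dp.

3.45 K

Original: g = 0.4824, ΔT = 1.4/(1−0.4824) = 2.7048 K.
With doubled water-vapor: g' = 0.7724, ΔT' = 1.4/(1−0.7724) = 6.1511 K.
Change = 6.1511 − 2.7048 = 3.45 K.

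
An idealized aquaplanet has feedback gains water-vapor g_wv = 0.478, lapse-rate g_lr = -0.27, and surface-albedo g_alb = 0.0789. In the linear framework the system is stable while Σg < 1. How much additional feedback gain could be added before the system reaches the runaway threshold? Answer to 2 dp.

0.71

Current total gain = 0.478 − 0.27 + 0.0789 = 0.2869.
Margin to runaway = 1 − 0.2869 = 0.71.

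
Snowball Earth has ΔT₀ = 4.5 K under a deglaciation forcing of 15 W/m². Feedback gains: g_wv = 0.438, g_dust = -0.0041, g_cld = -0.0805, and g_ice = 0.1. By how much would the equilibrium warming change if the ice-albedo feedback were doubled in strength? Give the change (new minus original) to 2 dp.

1.84 K

Original: g = 0.4534, ΔT = 4.5/(1−0.4534) = 8.2327 K.
With doubled ice-albedo: g' = 0.5534, ΔT' = 4.5/(1−0.5534) = 10.0761 K.
Change = 10.0761 − 8.2327 = 1.84 K.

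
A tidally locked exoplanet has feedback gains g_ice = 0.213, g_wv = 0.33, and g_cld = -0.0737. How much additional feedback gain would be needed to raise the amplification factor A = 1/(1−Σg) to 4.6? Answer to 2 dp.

Current total gain = 0.4693.
Target gain for A = 4.6: g* = 1 − 1/4.6 = 0.7826.
Additional gain needed = 0.7826 − 0.4693 = 0.31.

0.31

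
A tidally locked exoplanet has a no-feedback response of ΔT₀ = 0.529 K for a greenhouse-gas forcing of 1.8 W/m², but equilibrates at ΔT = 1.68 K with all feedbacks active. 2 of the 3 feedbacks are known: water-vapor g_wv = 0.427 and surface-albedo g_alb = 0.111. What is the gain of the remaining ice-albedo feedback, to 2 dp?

0.15

Amplification A = ΔT/ΔT₀ = 1.68/0.529 = 3.176.
Total gain g = 1 − 1/A = 1 − 1/3.176 = 0.6851.
Known gains sum to 0.427 + 0.111 = 0.538.
g_ice = 0.6851 − 0.538 = 0.15.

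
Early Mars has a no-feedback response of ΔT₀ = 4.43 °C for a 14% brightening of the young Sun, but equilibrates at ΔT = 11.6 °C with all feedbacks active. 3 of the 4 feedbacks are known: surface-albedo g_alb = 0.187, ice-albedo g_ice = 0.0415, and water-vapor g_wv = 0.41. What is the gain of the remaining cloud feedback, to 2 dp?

Amplification A = ΔT/ΔT₀ = 11.6/4.43 = 2.619.
Total gain g = 1 − 1/A = 1 − 1/2.619 = 0.6182.
Known gains sum to 0.187 + 0.0415 + 0.41 = 0.6385.
g_cld = 0.6182 − 0.6385 = -0.02.

-0.02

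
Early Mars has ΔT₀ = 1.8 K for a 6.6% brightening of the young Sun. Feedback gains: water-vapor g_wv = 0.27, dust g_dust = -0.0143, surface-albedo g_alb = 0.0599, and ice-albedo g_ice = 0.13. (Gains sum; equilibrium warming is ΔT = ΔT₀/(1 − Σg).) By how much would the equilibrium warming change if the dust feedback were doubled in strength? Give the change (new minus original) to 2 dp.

Original: g = 0.4456, ΔT = 1.8/(1−0.4456) = 3.2468 K.
With doubled dust: g' = 0.4313, ΔT' = 1.8/(1−0.4313) = 3.1651 K.
Change = 3.1651 − 3.2468 = -0.08 K.

-0.08 K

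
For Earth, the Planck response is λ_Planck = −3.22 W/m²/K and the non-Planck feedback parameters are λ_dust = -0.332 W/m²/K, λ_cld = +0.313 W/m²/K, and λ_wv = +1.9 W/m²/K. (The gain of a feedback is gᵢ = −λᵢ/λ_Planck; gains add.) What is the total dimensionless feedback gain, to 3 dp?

Convert to gains: g_dust = -0.332/3.22 = -0.1031; g_cld = 0.313/3.22 = 0.0972; g_wv = 1.9/3.22 = 0.5901.
Total gain g = 0.5842.

0.584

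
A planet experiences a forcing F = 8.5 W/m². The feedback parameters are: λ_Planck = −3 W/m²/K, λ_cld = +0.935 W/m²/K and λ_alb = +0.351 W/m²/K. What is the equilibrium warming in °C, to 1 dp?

5.0 °C

Net feedback parameter λ = (−3) + (+0.935) + (+0.351) = -1.714 W/m²/K.
ΔT = −F/λ = −8.5/(-1.714) = 5.0 °C.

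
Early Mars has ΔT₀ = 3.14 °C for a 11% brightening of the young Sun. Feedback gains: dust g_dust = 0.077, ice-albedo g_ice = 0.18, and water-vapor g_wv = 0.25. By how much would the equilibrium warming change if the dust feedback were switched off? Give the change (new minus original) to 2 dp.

Original: g = 0.507, ΔT = 3.14/(1−0.507) = 6.3692 °C.
Without dust: g' = 0.43, ΔT' = 3.14/(1−0.43) = 5.5088 °C.
Change = 5.5088 − 6.3692 = -0.86 °C.

-0.86 °C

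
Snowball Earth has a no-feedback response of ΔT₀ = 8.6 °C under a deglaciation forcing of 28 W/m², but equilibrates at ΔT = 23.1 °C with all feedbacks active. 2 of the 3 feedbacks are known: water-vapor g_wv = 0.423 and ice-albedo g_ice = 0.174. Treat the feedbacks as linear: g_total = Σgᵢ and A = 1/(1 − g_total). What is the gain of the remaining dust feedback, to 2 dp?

Amplification A = ΔT/ΔT₀ = 23.1/8.6 = 2.686.
Total gain g = 1 − 1/A = 1 − 1/2.686 = 0.6277.
Known gains sum to 0.423 + 0.174 = 0.597.
g_dust = 0.6277 − 0.597 = 0.03.

0.03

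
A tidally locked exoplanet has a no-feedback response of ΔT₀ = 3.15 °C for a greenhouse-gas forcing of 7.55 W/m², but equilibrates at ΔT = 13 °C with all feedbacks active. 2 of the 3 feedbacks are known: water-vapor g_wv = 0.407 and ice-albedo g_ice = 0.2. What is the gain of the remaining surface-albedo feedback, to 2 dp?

Amplification A = ΔT/ΔT₀ = 13/3.15 = 4.127.
Total gain g = 1 − 1/A = 1 − 1/4.127 = 0.7577.
Known gains sum to 0.407 + 0.2 = 0.607.
g_alb = 0.7577 − 0.607 = 0.15.

0.15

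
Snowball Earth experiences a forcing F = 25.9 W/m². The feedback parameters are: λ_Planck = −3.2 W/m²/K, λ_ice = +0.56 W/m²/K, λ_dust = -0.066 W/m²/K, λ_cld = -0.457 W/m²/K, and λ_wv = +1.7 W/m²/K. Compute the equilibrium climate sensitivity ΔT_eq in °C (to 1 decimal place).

17.7 °C

Net feedback parameter λ = (−3.2) + (+0.56) + (-0.066) + (-0.457) + (+1.7) = -1.463 W/m²/K.
ΔT = −F/λ = −25.9/(-1.463) = 17.7 °C.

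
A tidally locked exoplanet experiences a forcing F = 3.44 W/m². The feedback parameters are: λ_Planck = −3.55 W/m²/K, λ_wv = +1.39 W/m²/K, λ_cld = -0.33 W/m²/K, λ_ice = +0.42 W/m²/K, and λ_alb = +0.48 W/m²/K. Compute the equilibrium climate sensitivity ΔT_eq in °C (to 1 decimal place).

2.2 °C

Net feedback parameter λ = (−3.55) + (+1.39) + (-0.33) + (+0.42) + (+0.48) = -1.59 W/m²/K.
ΔT = −F/λ = −3.44/(-1.59) = 2.2 °C.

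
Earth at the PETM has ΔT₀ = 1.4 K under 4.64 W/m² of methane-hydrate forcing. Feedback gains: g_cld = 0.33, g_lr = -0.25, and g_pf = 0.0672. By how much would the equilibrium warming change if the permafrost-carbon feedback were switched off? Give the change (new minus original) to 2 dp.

Original: g = 0.1472, ΔT = 1.4/(1−0.1472) = 1.6417 K.
Without permafrost-carbon: g' = 0.08, ΔT' = 1.4/(1−0.08) = 1.5217 K.
Change = 1.5217 − 1.6417 = -0.12 K.

-0.12 K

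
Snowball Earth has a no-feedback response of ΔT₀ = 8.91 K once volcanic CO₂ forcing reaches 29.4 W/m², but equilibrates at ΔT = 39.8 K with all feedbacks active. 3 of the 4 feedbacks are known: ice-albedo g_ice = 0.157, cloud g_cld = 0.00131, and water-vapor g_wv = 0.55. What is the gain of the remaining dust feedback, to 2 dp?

0.07

Amplification A = ΔT/ΔT₀ = 39.8/8.91 = 4.467.
Total gain g = 1 − 1/A = 1 − 1/4.467 = 0.7761.
Known gains sum to 0.157 + 0.00131 + 0.55 = 0.70831.
g_dust = 0.7761 − 0.70831 = 0.07.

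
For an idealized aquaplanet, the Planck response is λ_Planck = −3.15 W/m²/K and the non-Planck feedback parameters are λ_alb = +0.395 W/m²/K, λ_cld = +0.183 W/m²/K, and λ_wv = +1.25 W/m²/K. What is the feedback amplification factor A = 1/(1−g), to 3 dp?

Convert to gains: g_alb = 0.395/3.15 = 0.1254; g_cld = 0.183/3.15 = 0.0581; g_wv = 1.25/3.15 = 0.3968.
Total gain g = 0.5803.
A = 1/(1 − 0.5803) = 2.383.

2.383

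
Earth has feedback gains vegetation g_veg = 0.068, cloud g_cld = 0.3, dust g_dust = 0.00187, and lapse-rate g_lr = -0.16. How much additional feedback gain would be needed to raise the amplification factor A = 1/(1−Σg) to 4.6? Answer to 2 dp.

0.57

Current total gain = 0.20987.
Target gain for A = 4.6: g* = 1 − 1/4.6 = 0.7826.
Additional gain needed = 0.7826 − 0.20987 = 0.57.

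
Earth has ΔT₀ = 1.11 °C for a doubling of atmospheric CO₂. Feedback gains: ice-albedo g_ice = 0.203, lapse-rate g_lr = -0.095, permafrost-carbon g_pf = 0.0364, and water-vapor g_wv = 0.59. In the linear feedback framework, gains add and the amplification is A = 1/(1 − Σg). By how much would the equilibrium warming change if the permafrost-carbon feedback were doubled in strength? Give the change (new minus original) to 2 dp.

0.66 °C

Original: g = 0.7344, ΔT = 1.11/(1−0.7344) = 4.1792 °C.
With doubled permafrost-carbon: g' = 0.7708, ΔT' = 1.11/(1−0.7708) = 4.8429 °C.
Change = 4.8429 − 4.1792 = 0.66 °C.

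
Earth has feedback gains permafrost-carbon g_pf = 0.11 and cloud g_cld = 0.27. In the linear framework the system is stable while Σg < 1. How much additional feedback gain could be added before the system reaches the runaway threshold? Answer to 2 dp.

Current total gain = 0.11 + 0.27 = 0.38.
Margin to runaway = 1 − 0.38 = 0.62.

0.62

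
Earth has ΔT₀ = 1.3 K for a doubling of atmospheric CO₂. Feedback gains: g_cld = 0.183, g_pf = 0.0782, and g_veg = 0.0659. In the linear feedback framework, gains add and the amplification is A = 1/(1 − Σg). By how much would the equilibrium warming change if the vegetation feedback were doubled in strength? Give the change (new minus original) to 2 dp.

0.21 K

Original: g = 0.3271, ΔT = 1.3/(1−0.3271) = 1.9319 K.
With doubled vegetation: g' = 0.393, ΔT' = 1.3/(1−0.393) = 2.1417 K.
Change = 2.1417 − 1.9319 = 0.21 K.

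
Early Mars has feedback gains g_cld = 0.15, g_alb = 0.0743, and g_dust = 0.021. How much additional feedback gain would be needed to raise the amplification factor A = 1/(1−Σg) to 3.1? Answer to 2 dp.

Current total gain = 0.2453.
Target gain for A = 3.1: g* = 1 − 1/3.1 = 0.6774.
Additional gain needed = 0.6774 − 0.2453 = 0.43.

0.43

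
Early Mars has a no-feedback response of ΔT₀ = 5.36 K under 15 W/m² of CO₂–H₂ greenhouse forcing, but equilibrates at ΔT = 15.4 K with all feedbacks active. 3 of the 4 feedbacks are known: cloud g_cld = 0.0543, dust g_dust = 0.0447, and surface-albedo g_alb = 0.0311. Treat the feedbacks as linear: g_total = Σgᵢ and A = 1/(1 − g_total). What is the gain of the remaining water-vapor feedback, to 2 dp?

0.52

Amplification A = ΔT/ΔT₀ = 15.4/5.36 = 2.873.
Total gain g = 1 − 1/A = 1 − 1/2.873 = 0.6519.
Known gains sum to 0.0543 + 0.0447 + 0.0311 = 0.1301.
g_wv = 0.6519 − 0.1301 = 0.52.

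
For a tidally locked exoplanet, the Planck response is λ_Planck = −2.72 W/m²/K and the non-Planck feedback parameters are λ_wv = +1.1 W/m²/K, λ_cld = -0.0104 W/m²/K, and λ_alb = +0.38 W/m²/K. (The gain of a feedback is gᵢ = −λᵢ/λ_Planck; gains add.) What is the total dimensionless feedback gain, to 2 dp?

Convert to gains: g_wv = 1.1/2.72 = 0.4044; g_cld = -0.0104/2.72 = -0.003824; g_alb = 0.38/2.72 = 0.1397.
Total gain g = 0.540276.

0.54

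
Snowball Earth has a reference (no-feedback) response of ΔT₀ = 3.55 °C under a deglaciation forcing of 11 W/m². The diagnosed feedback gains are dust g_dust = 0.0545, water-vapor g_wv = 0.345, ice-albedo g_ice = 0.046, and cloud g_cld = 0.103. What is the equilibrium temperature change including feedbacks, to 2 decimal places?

Total gain g = 0.0545 + 0.345 + 0.046 + 0.103 = 0.5485.
Amplification A = 1/(1 − 0.5485) = 2.215.
ΔT = 3.55 × 2.215 = 7.86 °C.

7.86 °C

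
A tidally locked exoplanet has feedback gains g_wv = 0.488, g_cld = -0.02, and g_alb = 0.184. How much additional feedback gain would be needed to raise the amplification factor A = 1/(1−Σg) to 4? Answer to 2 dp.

Current total gain = 0.652.
Target gain for A = 4: g* = 1 − 1/4 = 0.75.
Additional gain needed = 0.75 − 0.652 = 0.10.

0.10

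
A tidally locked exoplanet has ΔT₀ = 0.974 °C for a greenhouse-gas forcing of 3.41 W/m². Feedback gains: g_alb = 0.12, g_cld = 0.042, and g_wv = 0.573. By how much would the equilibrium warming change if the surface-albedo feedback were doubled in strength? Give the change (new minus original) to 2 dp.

3.04 °C

Original: g = 0.735, ΔT = 0.974/(1−0.735) = 3.6755 °C.
With doubled surface-albedo: g' = 0.855, ΔT' = 0.974/(1−0.855) = 6.7172 °C.
Change = 6.7172 − 3.6755 = 3.04 °C.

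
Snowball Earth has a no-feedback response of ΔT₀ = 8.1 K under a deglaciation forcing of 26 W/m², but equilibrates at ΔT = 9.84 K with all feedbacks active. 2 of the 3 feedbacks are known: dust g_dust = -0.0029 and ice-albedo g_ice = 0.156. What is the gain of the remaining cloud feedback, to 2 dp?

0.02

Amplification A = ΔT/ΔT₀ = 9.84/8.1 = 1.215.
Total gain g = 1 − 1/A = 1 − 1/1.215 = 0.177.
Known gains sum to -0.0029 + 0.156 = 0.1531.
g_cld = 0.177 − 0.1531 = 0.02.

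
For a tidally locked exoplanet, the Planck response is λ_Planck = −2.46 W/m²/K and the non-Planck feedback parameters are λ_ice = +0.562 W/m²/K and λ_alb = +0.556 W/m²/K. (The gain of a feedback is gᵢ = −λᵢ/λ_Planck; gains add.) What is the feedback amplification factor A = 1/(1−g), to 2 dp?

Convert to gains: g_ice = 0.562/2.46 = 0.2285; g_alb = 0.556/2.46 = 0.226.
Total gain g = 0.4545.
A = 1/(1 − 0.4545) = 1.83.

1.83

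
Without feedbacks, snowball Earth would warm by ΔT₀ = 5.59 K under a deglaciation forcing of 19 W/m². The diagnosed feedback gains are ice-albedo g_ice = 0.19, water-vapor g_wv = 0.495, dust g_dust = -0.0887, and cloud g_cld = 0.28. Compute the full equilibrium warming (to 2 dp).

45.19 K

Total gain g = 0.19 + 0.495 − 0.0887 + 0.28 = 0.8763.
Amplification A = 1/(1 − 0.8763) = 8.084.
ΔT = 5.59 × 8.084 = 45.19 K.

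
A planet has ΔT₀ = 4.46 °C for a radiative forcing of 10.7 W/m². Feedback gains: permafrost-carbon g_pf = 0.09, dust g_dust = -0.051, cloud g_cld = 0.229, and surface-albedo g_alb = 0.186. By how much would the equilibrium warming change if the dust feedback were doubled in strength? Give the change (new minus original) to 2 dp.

Original: g = 0.454, ΔT = 4.46/(1−0.454) = 8.1685 °C.
With doubled dust: g' = 0.403, ΔT' = 4.46/(1−0.403) = 7.4707 °C.
Change = 7.4707 − 8.1685 = -0.70 °C.

-0.70 °C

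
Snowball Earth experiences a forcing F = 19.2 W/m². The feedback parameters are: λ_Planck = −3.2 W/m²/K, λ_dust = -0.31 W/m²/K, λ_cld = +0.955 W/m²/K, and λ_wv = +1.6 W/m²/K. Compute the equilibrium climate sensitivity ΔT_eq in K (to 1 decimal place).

Net feedback parameter λ = (−3.2) + (-0.31) + (+0.955) + (+1.6) = -0.955 W/m²/K.
ΔT = −F/λ = −19.2/(-0.955) = 20.1 K.

20.1 K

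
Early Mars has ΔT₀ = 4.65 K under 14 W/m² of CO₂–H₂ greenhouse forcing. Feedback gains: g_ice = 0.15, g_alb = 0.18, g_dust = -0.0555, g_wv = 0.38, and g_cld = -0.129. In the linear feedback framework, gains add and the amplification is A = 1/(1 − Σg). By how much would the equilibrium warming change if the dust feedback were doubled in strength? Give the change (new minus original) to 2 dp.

-1.03 K

Original: g = 0.5255, ΔT = 4.65/(1−0.5255) = 9.7998 K.
With doubled dust: g' = 0.47, ΔT' = 4.65/(1−0.47) = 8.7736 K.
Change = 8.7736 − 9.7998 = -1.03 K.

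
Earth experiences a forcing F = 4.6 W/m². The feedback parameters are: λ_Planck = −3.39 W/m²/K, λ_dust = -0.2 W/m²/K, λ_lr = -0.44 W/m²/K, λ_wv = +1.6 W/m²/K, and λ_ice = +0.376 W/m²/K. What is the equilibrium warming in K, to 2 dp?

2.24 K

Net feedback parameter λ = (−3.39) + (-0.2) + (-0.44) + (+1.6) + (+0.376) = -2.054 W/m²/K.
ΔT = −F/λ = −4.6/(-2.054) = 2.24 K.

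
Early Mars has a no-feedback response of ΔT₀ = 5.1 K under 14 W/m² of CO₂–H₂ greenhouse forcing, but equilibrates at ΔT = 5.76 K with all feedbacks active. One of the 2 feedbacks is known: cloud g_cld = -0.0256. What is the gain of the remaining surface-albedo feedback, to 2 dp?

0.14

Amplification A = ΔT/ΔT₀ = 5.76/5.1 = 1.129.
Total gain g = 1 − 1/A = 1 − 1/1.129 = 0.1143.
The known gain is -0.0256.
g_alb = 0.1143 + 0.0256 = 0.14.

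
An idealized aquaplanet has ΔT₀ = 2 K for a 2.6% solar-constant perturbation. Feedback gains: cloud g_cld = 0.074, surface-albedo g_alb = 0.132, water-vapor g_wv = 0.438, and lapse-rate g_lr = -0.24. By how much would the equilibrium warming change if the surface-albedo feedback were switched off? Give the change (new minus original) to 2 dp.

-0.61 K

Original: g = 0.404, ΔT = 2/(1−0.404) = 3.3557 K.
Without surface-albedo: g' = 0.272, ΔT' = 2/(1−0.272) = 2.7473 K.
Change = 2.7473 − 3.3557 = -0.61 K.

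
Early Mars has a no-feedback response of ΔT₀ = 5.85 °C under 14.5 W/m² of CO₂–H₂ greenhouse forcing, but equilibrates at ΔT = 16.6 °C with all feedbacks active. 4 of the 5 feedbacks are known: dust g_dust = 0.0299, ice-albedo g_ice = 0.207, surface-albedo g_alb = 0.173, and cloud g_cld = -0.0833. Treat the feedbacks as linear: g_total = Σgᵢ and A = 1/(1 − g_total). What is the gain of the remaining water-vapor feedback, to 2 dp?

0.32

Amplification A = ΔT/ΔT₀ = 16.6/5.85 = 2.838.
Total gain g = 1 − 1/A = 1 − 1/2.838 = 0.6476.
Known gains sum to 0.0299 + 0.207 + 0.173 − 0.0833 = 0.3266.
g_wv = 0.6476 − 0.3266 = 0.32.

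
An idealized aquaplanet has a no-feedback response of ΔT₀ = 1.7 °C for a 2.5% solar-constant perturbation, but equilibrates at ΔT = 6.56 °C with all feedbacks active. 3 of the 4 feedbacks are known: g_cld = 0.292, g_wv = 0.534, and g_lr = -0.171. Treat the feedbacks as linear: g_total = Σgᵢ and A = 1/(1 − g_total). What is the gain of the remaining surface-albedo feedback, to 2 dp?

0.09

Amplification A = ΔT/ΔT₀ = 6.56/1.7 = 3.859.
Total gain g = 1 − 1/A = 1 − 1/3.859 = 0.7409.
Known gains sum to 0.292 + 0.534 − 0.171 = 0.655.
g_alb = 0.7409 − 0.655 = 0.09.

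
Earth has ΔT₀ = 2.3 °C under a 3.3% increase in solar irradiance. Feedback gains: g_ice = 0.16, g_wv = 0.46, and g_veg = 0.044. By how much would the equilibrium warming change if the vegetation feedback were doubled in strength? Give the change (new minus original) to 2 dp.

Original: g = 0.664, ΔT = 2.3/(1−0.664) = 6.8452 °C.
With doubled vegetation: g' = 0.708, ΔT' = 2.3/(1−0.708) = 7.8767 °C.
Change = 7.8767 − 6.8452 = 1.03 °C.

1.03 °C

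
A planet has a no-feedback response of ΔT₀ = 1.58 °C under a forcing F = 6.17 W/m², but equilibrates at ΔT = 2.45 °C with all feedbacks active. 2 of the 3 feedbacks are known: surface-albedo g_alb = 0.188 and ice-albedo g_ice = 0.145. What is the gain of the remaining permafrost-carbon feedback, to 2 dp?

Amplification A = ΔT/ΔT₀ = 2.45/1.58 = 1.551.
Total gain g = 1 − 1/A = 1 − 1/1.551 = 0.3553.
Known gains sum to 0.188 + 0.145 = 0.333.
g_pf = 0.3553 − 0.333 = 0.02.

0.02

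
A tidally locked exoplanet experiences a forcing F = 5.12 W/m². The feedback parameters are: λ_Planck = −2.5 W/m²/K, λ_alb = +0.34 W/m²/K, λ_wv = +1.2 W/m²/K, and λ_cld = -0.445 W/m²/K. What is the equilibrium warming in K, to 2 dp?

Net feedback parameter λ = (−2.5) + (+0.34) + (+1.2) + (-0.445) = -1.405 W/m²/K.
ΔT = −F/λ = −5.12/(-1.405) = 3.64 K.

3.64 K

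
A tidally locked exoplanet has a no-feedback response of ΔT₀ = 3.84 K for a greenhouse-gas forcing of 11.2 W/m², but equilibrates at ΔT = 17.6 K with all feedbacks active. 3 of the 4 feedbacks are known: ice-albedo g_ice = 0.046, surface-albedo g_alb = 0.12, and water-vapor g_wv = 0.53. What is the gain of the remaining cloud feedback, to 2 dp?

0.09

Amplification A = ΔT/ΔT₀ = 17.6/3.84 = 4.583.
Total gain g = 1 − 1/A = 1 − 1/4.583 = 0.7818.
Known gains sum to 0.046 + 0.12 + 0.53 = 0.696.
g_cld = 0.7818 − 0.696 = 0.09.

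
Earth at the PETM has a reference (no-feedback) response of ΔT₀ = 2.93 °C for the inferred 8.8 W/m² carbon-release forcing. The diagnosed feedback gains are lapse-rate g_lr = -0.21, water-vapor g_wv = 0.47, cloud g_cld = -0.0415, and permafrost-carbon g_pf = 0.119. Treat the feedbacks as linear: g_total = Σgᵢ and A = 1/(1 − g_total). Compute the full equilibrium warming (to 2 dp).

Total gain g = -0.21 + 0.47 − 0.0415 + 0.119 = 0.3375.
Amplification A = 1/(1 − 0.3375) = 1.509.
ΔT = 2.93 × 1.509 = 4.42 °C.

4.42 °C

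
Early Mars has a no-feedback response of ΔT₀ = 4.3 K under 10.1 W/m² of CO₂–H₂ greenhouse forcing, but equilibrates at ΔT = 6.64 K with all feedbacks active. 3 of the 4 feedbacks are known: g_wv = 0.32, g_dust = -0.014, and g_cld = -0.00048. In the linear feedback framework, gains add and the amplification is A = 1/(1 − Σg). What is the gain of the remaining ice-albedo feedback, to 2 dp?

0.05

Amplification A = ΔT/ΔT₀ = 6.64/4.3 = 1.544.
Total gain g = 1 − 1/A = 1 − 1/1.544 = 0.3523.
Known gains sum to 0.32 − 0.014 − 0.00048 = 0.30552.
g_ice = 0.3523 − 0.30552 = 0.05.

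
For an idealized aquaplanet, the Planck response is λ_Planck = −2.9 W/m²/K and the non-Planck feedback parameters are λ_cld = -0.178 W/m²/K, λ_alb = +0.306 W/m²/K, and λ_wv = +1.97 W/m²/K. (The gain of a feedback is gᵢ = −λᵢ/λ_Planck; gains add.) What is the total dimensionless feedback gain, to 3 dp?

Convert to gains: g_cld = -0.178/2.9 = -0.06138; g_alb = 0.306/2.9 = 0.1055; g_wv = 1.97/2.9 = 0.6793.
Total gain g = 0.72342.

0.723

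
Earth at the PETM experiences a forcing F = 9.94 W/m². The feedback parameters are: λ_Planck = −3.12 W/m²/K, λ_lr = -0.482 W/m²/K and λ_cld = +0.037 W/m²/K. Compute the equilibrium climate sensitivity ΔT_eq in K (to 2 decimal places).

2.79 K

Net feedback parameter λ = (−3.12) + (-0.482) + (+0.037) = -3.565 W/m²/K.
ΔT = −F/λ = −9.94/(-3.565) = 2.79 K.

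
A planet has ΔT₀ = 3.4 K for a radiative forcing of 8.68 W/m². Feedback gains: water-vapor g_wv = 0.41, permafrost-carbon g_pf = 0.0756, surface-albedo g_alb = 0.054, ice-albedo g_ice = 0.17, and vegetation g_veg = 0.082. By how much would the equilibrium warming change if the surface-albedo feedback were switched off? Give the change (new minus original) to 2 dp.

-3.36 K

Original: g = 0.7916, ΔT = 3.4/(1−0.7916) = 16.3148 K.
Without surface-albedo: g' = 0.7376, ΔT' = 3.4/(1−0.7376) = 12.9573 K.
Change = 12.9573 − 16.3148 = -3.36 K.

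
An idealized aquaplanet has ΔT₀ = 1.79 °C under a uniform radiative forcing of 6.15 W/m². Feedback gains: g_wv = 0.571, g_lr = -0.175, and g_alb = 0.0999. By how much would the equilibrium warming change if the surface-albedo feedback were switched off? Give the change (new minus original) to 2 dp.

-0.59 °C

Original: g = 0.4959, ΔT = 1.79/(1−0.4959) = 3.5509 °C.
Without surface-albedo: g' = 0.396, ΔT' = 1.79/(1−0.396) = 2.9636 °C.
Change = 2.9636 − 3.5509 = -0.59 °C.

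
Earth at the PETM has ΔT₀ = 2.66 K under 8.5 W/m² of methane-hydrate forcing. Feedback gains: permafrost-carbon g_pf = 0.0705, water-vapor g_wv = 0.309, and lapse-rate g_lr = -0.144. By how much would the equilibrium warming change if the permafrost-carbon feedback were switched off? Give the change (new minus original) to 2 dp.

Original: g = 0.2355, ΔT = 2.66/(1−0.2355) = 3.4794 K.
Without permafrost-carbon: g' = 0.165, ΔT' = 2.66/(1−0.165) = 3.1856 K.
Change = 3.1856 − 3.4794 = -0.29 K.

-0.29 K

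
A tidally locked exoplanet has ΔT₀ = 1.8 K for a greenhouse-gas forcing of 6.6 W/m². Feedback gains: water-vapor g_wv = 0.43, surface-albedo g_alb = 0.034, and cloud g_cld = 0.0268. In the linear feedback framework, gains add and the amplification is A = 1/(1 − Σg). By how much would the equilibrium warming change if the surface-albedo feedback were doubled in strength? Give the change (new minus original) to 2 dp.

Original: g = 0.4908, ΔT = 1.8/(1−0.4908) = 3.5350 K.
With doubled surface-albedo: g' = 0.5248, ΔT' = 1.8/(1−0.5248) = 3.7879 K.
Change = 3.7879 − 3.5350 = 0.25 K.

0.25 K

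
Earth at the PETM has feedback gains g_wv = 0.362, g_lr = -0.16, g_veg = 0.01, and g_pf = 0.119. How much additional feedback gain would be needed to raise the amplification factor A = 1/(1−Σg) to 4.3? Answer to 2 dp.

0.44

Current total gain = 0.331.
Target gain for A = 4.3: g* = 1 − 1/4.3 = 0.7674.
Additional gain needed = 0.7674 − 0.331 = 0.44.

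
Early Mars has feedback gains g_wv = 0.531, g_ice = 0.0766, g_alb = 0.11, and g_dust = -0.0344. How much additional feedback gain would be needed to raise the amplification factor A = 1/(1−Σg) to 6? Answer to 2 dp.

0.15

Current total gain = 0.6832.
Target gain for A = 6: g* = 1 − 1/6 = 0.8333.
Additional gain needed = 0.8333 − 0.6832 = 0.15.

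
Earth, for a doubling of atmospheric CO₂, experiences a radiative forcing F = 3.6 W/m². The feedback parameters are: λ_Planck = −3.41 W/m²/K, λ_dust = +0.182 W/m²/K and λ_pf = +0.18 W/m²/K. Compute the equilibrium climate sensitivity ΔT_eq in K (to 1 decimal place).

Net feedback parameter λ = (−3.41) + (+0.182) + (+0.18) = -3.048 W/m²/K.
ΔT = −F/λ = −3.6/(-3.048) = 1.2 K.

1.2 K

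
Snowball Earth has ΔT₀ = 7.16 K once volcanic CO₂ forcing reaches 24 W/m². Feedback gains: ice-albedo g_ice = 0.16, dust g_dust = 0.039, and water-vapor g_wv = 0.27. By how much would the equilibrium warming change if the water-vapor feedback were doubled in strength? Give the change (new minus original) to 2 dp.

Original: g = 0.469, ΔT = 7.16/(1−0.469) = 13.4840 K.
With doubled water-vapor: g' = 0.739, ΔT' = 7.16/(1−0.739) = 27.4330 K.
Change = 27.4330 − 13.4840 = 13.95 K.

13.95 K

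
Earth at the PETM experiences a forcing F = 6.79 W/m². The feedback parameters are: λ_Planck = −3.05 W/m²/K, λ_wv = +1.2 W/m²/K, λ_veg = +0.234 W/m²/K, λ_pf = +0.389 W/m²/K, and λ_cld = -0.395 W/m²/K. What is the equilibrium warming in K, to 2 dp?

4.19 K

Net feedback parameter λ = (−3.05) + (+1.2) + (+0.234) + (+0.389) + (-0.395) = -1.622 W/m²/K.
ΔT = −F/λ = −6.79/(-1.622) = 4.19 K.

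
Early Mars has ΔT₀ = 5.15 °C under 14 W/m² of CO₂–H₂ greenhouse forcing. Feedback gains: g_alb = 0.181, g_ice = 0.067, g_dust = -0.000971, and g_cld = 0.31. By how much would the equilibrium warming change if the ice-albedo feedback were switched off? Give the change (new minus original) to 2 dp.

Original: g = 0.557029, ΔT = 5.15/(1−0.557029) = 11.6260 °C.
Without ice-albedo: g' = 0.490029, ΔT' = 5.15/(1−0.490029) = 10.0986 °C.
Change = 10.0986 − 11.6260 = -1.53 °C.

-1.53 °C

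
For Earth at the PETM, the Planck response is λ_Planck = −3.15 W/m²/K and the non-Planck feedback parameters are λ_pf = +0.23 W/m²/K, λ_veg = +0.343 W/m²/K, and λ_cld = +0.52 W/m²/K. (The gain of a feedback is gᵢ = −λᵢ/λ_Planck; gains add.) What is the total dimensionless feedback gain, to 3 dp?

0.347

Convert to gains: g_pf = 0.23/3.15 = 0.07302; g_veg = 0.343/3.15 = 0.1089; g_cld = 0.52/3.15 = 0.1651.
Total gain g = 0.34702.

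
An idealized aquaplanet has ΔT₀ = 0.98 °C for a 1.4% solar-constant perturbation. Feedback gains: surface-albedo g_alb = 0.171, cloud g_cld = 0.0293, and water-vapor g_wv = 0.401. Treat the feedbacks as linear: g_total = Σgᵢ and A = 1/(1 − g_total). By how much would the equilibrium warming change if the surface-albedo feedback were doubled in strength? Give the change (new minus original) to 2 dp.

Original: g = 0.6013, ΔT = 0.98/(1−0.6013) = 2.4580 °C.
With doubled surface-albedo: g' = 0.7723, ΔT' = 0.98/(1−0.7723) = 4.3039 °C.
Change = 4.3039 − 2.4580 = 1.85 °C.

1.85 °C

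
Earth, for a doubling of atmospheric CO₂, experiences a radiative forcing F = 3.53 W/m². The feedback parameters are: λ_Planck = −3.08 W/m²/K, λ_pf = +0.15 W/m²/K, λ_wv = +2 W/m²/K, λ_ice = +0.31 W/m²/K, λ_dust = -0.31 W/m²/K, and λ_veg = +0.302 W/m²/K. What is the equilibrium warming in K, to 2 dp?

5.62 K

Net feedback parameter λ = (−3.08) + (+0.15) + (+2) + (+0.31) + (-0.31) + (+0.302) = -0.628 W/m²/K.
ΔT = −F/λ = −3.53/(-0.628) = 5.62 K.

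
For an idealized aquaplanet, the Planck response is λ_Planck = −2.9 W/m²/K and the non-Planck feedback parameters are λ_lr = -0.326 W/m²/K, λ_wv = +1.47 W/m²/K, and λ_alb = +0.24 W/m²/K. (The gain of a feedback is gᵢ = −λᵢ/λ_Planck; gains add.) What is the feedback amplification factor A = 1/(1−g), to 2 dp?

Convert to gains: g_lr = -0.326/2.9 = -0.1124; g_wv = 1.47/2.9 = 0.5069; g_alb = 0.24/2.9 = 0.08276.
Total gain g = 0.47726.
A = 1/(1 − 0.47726) = 1.91.

1.91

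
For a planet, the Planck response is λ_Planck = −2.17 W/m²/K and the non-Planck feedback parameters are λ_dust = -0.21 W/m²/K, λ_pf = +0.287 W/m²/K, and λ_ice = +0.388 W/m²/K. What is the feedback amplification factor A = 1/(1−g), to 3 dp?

1.273

Convert to gains: g_dust = -0.21/2.17 = -0.09677; g_pf = 0.287/2.17 = 0.1323; g_ice = 0.388/2.17 = 0.1788.
Total gain g = 0.21433.
A = 1/(1 − 0.21433) = 1.273.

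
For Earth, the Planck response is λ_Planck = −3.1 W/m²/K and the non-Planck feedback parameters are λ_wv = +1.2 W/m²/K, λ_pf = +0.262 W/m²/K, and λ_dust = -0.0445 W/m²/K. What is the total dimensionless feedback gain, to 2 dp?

0.46

Convert to gains: g_wv = 1.2/3.1 = 0.3871; g_pf = 0.262/3.1 = 0.08452; g_dust = -0.0445/3.1 = -0.01435.
Total gain g = 0.45727.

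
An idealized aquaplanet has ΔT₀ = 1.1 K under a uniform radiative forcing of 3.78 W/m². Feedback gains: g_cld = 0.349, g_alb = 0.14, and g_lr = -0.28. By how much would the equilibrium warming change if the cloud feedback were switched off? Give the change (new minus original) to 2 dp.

-0.43 K

Original: g = 0.209, ΔT = 1.1/(1−0.209) = 1.3906 K.
Without cloud: g' = -0.14, ΔT' = 1.1/(1+0.14) = 0.9649 K.
Change = 0.9649 − 1.3906 = -0.43 K.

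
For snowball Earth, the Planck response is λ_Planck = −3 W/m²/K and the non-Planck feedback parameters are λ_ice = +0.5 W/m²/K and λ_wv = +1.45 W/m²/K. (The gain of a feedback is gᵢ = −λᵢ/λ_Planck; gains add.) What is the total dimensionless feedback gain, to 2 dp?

0.65

Convert to gains: g_ice = 0.5/3 = 0.1667; g_wv = 1.45/3 = 0.4833.
Total gain g = 0.65.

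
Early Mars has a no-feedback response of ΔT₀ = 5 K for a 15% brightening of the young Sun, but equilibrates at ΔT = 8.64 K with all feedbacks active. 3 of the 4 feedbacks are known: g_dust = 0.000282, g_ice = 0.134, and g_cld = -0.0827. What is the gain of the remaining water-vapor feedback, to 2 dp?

Amplification A = ΔT/ΔT₀ = 8.64/5 = 1.728.
Total gain g = 1 − 1/A = 1 − 1/1.728 = 0.4213.
Known gains sum to 0.000282 + 0.134 − 0.0827 = 0.051582.
g_wv = 0.4213 − 0.051582 = 0.37.

0.37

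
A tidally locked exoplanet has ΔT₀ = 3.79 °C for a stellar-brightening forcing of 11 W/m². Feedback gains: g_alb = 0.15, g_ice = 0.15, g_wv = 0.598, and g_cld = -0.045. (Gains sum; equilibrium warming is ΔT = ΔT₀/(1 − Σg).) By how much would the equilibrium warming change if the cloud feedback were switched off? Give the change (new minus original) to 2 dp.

Original: g = 0.853, ΔT = 3.79/(1−0.853) = 25.7823 °C.
Without cloud: g' = 0.898, ΔT' = 3.79/(1−0.898) = 37.1569 °C.
Change = 37.1569 − 25.7823 = 11.37 °C.

11.37 °C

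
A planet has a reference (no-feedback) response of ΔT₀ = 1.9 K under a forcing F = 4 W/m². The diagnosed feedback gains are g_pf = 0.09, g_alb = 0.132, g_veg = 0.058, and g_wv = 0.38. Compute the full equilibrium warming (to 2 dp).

5.59 K

Total gain g = 0.09 + 0.132 + 0.058 + 0.38 = 0.66.
Amplification A = 1/(1 − 0.66) = 2.941.
ΔT = 1.9 × 2.941 = 5.59 K.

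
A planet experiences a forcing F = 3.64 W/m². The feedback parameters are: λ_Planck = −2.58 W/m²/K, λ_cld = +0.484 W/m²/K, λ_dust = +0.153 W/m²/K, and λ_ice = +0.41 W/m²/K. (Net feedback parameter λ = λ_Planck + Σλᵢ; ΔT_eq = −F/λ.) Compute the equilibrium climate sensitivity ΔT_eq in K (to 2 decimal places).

2.37 K

Net feedback parameter λ = (−2.58) + (+0.484) + (+0.153) + (+0.41) = -1.533 W/m²/K.
ΔT = −F/λ = −3.64/(-1.533) = 2.37 K.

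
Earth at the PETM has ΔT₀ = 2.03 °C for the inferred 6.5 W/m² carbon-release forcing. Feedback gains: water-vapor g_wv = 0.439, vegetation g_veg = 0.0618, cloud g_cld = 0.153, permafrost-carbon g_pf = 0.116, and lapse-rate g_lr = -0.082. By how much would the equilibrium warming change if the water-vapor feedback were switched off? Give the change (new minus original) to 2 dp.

-3.80 °C

Original: g = 0.6878, ΔT = 2.03/(1−0.6878) = 6.5022 °C.
Without water-vapor: g' = 0.2488, ΔT' = 2.03/(1−0.2488) = 2.7023 °C.
Change = 2.7023 − 6.5022 = -3.80 °C.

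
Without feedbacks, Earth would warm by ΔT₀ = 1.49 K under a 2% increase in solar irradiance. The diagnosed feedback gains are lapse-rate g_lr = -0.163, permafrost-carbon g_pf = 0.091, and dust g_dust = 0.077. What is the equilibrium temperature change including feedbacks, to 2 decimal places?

1.50 K

Total gain g = -0.163 + 0.091 + 0.077 = 0.005.
Amplification A = 1/(1 − 0.005) = 1.005.
ΔT = 1.49 × 1.005 = 1.50 K.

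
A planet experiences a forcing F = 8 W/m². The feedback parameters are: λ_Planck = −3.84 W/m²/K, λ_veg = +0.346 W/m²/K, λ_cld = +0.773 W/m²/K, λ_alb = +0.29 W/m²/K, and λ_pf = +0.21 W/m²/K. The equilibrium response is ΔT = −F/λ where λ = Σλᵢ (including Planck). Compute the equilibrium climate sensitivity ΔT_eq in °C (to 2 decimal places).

3.60 °C

Net feedback parameter λ = (−3.84) + (+0.346) + (+0.773) + (+0.29) + (+0.21) = -2.221 W/m²/K.
ΔT = −F/λ = −8/(-2.221) = 3.60 °C.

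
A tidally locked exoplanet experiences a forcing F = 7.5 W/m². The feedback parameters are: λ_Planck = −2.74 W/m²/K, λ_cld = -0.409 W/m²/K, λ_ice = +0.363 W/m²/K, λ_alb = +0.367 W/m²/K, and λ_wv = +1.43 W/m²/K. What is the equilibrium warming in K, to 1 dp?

Net feedback parameter λ = (−2.74) + (-0.409) + (+0.363) + (+0.367) + (+1.43) = -0.989 W/m²/K.
ΔT = −F/λ = −7.5/(-0.989) = 7.6 K.

7.6 K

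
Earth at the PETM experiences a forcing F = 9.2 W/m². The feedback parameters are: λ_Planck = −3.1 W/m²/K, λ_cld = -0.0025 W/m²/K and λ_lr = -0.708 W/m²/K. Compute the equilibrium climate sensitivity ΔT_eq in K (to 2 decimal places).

Net feedback parameter λ = (−3.1) + (-0.0025) + (-0.708) = -3.8105 W/m²/K.
ΔT = −F/λ = −9.2/(-3.8105) = 2.41 K.

2.41 K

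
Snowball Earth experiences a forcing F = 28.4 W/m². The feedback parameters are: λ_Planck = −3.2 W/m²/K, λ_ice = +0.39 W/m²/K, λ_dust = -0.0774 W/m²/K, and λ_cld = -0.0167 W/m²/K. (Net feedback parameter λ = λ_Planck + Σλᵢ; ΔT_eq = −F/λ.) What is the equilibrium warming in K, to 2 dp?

9.78 K

Net feedback parameter λ = (−3.2) + (+0.39) + (-0.0774) + (-0.0167) = -2.9041 W/m²/K.
ΔT = −F/λ = −28.4/(-2.9041) = 9.78 K.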